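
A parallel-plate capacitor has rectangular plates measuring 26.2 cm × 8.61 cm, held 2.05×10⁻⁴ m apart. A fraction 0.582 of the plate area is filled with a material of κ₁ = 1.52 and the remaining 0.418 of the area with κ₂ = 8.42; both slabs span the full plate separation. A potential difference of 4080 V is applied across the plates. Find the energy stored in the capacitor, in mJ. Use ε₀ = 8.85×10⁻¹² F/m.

A = 26.2 × 8.61 cm² = 2.26×10⁻² m².
Side-by-side slabs ⇒ two capacitors in parallel, each spanning the full gap.
C₁ = κ₁ε₀A₁/d = 1.52 × 8.85×10⁻¹² × 1.31×10⁻² / 2.05×10⁻⁴ = 8.62×10⁻¹⁰ F.
C₂ = κ₂ε₀A₂/d = 8.42 × 8.85×10⁻¹² × 9.43×10⁻³ / 2.05×10⁻⁴ = 3.43×10⁻⁹ F.
C = C₁ + C₂ = 4.29×10⁻⁹ F.
U = ½CV² = ½ × 4.29×10⁻⁹ × (4080)² = 3.57×10⁻² J.

35.7 mJ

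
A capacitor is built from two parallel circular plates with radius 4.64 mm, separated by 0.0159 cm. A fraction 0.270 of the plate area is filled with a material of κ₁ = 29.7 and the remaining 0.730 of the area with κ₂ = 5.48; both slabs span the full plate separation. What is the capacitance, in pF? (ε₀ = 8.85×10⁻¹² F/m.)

C ≈ 45.2 pF

A = π(4.64 mm)² = 6.76×10⁻⁵ m².
Side-by-side slabs ⇒ two capacitors in parallel, each spanning the full gap.
C₁ = κ₁ε₀A₁/d = 29.7 × 8.85×10⁻¹² × 1.83×10⁻⁵ / 1.59×10⁻⁴ = 3.02×10⁻¹¹ F.
C₂ = κ₂ε₀A₂/d = 5.48 × 8.85×10⁻¹² × 4.94×10⁻⁵ / 1.59×10⁻⁴ = 1.51×10⁻¹¹ F.
C = C₁ + C₂ = 4.52×10⁻¹¹ F.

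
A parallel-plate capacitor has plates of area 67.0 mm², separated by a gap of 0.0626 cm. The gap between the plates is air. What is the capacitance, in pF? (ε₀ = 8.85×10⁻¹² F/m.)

C ≈ 0.947 pF

A = 67.0 mm² = 6.70×10⁻⁵ m².
C = ε₀A/d = 8.85×10⁻¹² × 6.70×10⁻⁵ / 6.26×10⁻⁴ = 9.47×10⁻¹³ F.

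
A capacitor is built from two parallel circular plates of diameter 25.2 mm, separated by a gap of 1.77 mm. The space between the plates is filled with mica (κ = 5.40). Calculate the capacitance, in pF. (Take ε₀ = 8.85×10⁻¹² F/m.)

A = π(25.2/2 mm)² = 4.99×10⁻⁴ m².
C = κε₀A/d = 5.40 × 8.85×10⁻¹² × 4.99×10⁻⁴ / 1.77×10⁻³ = 1.35×10⁻¹¹ F.

C ≈ 13.5 pF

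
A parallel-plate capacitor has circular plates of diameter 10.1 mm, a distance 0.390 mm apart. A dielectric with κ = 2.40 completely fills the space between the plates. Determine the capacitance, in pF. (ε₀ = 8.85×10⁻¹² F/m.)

A = π(10.1/2 mm)² = 8.01×10⁻⁵ m².
C = κε₀A/d = 2.40 × 8.85×10⁻¹² × 8.01×10⁻⁵ / 3.90×10⁻⁴ = 4.36×10⁻¹² F.

C ≈ 4.36 pF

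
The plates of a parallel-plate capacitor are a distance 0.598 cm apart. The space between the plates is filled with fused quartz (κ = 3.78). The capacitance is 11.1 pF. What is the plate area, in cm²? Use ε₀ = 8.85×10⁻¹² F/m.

A = Cd/(κε₀) = 1.11×10⁻¹¹ × 5.98×10⁻³ / (3.78 × 8.85×10⁻¹²) = 1.98×10⁻³ m².

19.8 cm²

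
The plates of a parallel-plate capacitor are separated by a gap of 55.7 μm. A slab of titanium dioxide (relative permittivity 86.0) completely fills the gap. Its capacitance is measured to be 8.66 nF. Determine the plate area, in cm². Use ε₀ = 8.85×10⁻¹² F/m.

A = Cd/(κε₀) = 8.66×10⁻⁹ × 5.57×10⁻⁵ / (86.0 × 8.85×10⁻¹²) = 6.34×10⁻⁴ m².

A ≈ 6.34 cm²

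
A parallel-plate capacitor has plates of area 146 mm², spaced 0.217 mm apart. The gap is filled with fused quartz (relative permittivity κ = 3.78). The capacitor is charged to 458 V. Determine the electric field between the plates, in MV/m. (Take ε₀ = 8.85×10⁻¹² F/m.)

E ≈ 2.11 MV/m

E = V/d = 458 / 2.17×10⁻⁴ = 2.11×10⁶ V/m.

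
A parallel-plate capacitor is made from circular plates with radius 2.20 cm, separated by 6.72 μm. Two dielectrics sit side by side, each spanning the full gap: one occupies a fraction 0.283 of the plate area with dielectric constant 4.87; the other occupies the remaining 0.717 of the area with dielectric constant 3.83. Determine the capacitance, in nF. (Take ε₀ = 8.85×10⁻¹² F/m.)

A = π(2.20 cm)² = 1.52×10⁻³ m².
Side-by-side slabs ⇒ two capacitors in parallel, each spanning the full gap.
C₁ = κ₁ε₀A₁/d = 4.87 × 8.85×10⁻¹² × 4.30×10⁻⁴ / 6.72×10⁻⁶ = 2.76×10⁻⁹ F.
C₂ = κ₂ε₀A₂/d = 3.83 × 8.85×10⁻¹² × 1.09×10⁻³ / 6.72×10⁻⁶ = 5.50×10⁻⁹ F.
C = C₁ + C₂ = 8.26×10⁻⁹ F.

C ≈ 8.26 nF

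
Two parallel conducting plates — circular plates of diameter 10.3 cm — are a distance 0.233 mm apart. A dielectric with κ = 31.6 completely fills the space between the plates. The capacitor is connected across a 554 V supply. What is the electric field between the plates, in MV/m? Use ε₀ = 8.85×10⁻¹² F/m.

E = V/d = 554 / 2.33×10⁻⁴ = 2.38×10⁶ V/m.

E ≈ 2.38 MV/m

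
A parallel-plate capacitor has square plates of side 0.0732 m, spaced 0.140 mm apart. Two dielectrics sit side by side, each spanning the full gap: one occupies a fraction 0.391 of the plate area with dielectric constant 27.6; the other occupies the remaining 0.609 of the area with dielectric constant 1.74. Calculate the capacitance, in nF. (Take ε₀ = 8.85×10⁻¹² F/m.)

A = (0.0732 m)² = 5.36×10⁻³ m².
Side-by-side slabs ⇒ two capacitors in parallel, each spanning the full gap.
C₁ = κ₁ε₀A₁/d = 27.6 × 8.85×10⁻¹² × 2.10×10⁻³ / 1.40×10⁻⁴ = 3.66×10⁻⁹ F.
C₂ = κ₂ε₀A₂/d = 1.74 × 8.85×10⁻¹² × 3.26×10⁻³ / 1.40×10⁻⁴ = 3.59×10⁻¹⁰ F.
C = C₁ + C₂ = 4.01×10⁻⁹ F.

4.01 nF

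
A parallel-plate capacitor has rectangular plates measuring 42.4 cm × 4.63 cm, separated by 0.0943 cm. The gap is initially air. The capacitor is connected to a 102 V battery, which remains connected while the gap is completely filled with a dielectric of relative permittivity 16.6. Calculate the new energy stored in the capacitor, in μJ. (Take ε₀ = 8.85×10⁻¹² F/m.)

A = 42.4 × 4.63 cm² = 1.96×10⁻² m².
Initially C₁ = ε₀A/d = 8.85×10⁻¹² × 1.96×10⁻² / 9.43×10⁻⁴ = 1.84×10⁻¹⁰ F.
U₁ = 9.58×10⁻⁷ J.
Battery connected ⇒ V is held fixed. C₂ = 16.6 C₁ and U = ½CV², so U₂/U₁ = C₂/C₁ = 16.6.
U₂ = 16.6 × 9.58×10⁻⁷ = 1.59×10⁻⁵ J.

15.9 μJ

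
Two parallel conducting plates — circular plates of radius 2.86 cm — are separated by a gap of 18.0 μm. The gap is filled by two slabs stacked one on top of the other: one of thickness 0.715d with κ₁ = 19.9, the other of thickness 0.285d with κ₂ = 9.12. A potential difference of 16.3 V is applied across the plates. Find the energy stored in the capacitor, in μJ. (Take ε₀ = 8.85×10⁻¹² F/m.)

A = π(2.86 cm)² = 2.57×10⁻³ m².
Stacked slabs ⇒ two capacitors in series, each with the full plate area.
C₁ = κ₁ε₀A/d₁ = 19.9 × 8.85×10⁻¹² × 2.57×10⁻³ / 1.29×10⁻⁵ = 3.52×10⁻⁸ F.
C₂ = κ₂ε₀A/d₂ = 9.12 × 8.85×10⁻¹² × 2.57×10⁻³ / 5.13×10⁻⁶ = 4.04×10⁻⁸ F.
C = (1/C₁ + 1/C₂)⁻¹ = 1.88×10⁻⁸ F.
U = ½CV² = ½ × 1.88×10⁻⁸ × (16.3)² = 2.50×10⁻⁶ J.

U ≈ 2.50 μJ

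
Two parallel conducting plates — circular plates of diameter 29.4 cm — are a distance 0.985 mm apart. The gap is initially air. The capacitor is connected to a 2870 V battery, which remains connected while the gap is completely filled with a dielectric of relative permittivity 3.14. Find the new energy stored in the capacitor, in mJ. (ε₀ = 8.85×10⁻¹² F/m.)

A = π(29.4/2 cm)² = 6.79×10⁻² m².
Initially C₁ = ε₀A/d = 8.85×10⁻¹² × 6.79×10⁻² / 9.85×10⁻⁴ = 6.10×10⁻¹⁰ F.
U₁ = 2.51×10⁻³ J.
Battery connected ⇒ V is held fixed. C₂ = 3.14 C₁ and U = ½CV², so U₂/U₁ = C₂/C₁ = 3.14.
U₂ = 3.14 × 2.51×10⁻³ = 7.89×10⁻³ J.

U ≈ 7.89 mJ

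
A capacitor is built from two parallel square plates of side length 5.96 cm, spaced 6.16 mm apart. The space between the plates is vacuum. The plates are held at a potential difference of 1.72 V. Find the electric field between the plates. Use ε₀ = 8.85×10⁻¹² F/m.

E = V/d = 1.72 / 6.16×10⁻³ = 2.79×10² V/m.

E ≈ 279 V/m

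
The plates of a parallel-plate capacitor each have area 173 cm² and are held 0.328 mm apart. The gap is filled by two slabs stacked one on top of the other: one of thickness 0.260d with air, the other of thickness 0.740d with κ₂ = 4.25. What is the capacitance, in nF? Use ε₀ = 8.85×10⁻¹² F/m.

1.08 nF

A = 173 cm² = 1.73×10⁻² m².
Stacked slabs ⇒ two capacitors in series, each with the full plate area.
C₁ = κ₁ε₀A/d₁ = 1.00 × 8.85×10⁻¹² × 1.73×10⁻² / 8.53×10⁻⁵ = 1.80×10⁻⁹ F.
C₂ = κ₂ε₀A/d₂ = 4.25 × 8.85×10⁻¹² × 1.73×10⁻² / 2.43×10⁻⁴ = 2.68×10⁻⁹ F.
C = (1/C₁ + 1/C₂)⁻¹ = 1.08×10⁻⁹ F.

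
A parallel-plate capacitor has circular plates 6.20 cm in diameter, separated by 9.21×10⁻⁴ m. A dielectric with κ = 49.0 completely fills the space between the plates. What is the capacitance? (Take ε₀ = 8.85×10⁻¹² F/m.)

A = π(6.20/2 cm)² = 3.02×10⁻³ m².
C = κε₀A/d = 49.0 × 8.85×10⁻¹² × 3.02×10⁻³ / 9.21×10⁻⁴ = 1.42×10⁻⁹ F.

1.42 nF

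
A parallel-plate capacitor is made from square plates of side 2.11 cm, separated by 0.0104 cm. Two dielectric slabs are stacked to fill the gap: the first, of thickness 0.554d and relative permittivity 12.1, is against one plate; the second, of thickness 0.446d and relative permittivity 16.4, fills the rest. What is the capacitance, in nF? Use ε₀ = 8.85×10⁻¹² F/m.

0.519 nF

A = (2.11 cm)² = 4.45×10⁻⁴ m².
Stacked slabs ⇒ two capacitors in series, each with the full plate area.
C₁ = κ₁ε₀A/d₁ = 12.1 × 8.85×10⁻¹² × 4.45×10⁻⁴ / 5.76×10⁻⁵ = 8.27×10⁻¹⁰ F.
C₂ = κ₂ε₀A/d₂ = 16.4 × 8.85×10⁻¹² × 4.45×10⁻⁴ / 4.64×10⁻⁵ = 1.39×10⁻⁹ F.
C = (1/C₁ + 1/C₂)⁻¹ = 5.19×10⁻¹⁰ F.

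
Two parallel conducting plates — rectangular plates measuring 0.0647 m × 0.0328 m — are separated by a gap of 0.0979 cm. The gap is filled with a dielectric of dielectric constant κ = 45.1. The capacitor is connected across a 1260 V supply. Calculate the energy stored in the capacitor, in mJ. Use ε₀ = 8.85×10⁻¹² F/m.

A = 0.0647 × 0.0328 m² = 2.12×10⁻³ m².
C = κε₀A/d = 45.1 × 8.85×10⁻¹² × 2.12×10⁻³ / 9.79×10⁻⁴ = 8.65×10⁻¹⁰ F.
U = ½CV² = ½ × 8.65×10⁻¹⁰ × (1260)² = 6.87×10⁻⁴ J.

U ≈ 0.687 mJ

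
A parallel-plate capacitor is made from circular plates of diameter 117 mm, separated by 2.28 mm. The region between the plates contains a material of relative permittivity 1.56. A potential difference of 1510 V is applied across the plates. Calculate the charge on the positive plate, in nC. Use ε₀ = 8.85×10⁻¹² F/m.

A = π(117/2 mm)² = 1.08×10⁻² m².
C = κε₀A/d = 1.56 × 8.85×10⁻¹² × 1.08×10⁻² / 2.28×10⁻³ = 6.51×10⁻¹¹ F.
Q = CV = 6.51×10⁻¹¹ × 1510 = 9.83×10⁻⁸ C.

Q ≈ 98.3 nC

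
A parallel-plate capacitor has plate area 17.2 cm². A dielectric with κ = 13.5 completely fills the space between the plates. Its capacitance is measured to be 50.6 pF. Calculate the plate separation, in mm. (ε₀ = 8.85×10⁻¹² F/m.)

A = 17.2 cm² = 1.72×10⁻³ m².
d = κε₀A/C = 13.5 × 8.85×10⁻¹² × 1.72×10⁻³ / 5.06×10⁻¹¹ = 4.06×10⁻³ m.

d ≈ 4.06 mm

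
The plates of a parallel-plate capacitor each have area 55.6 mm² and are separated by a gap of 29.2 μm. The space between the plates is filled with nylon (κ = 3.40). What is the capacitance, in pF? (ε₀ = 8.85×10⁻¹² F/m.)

C ≈ 57.3 pF

A = 55.6 mm² = 5.56×10⁻⁵ m².
C = κε₀A/d = 3.40 × 8.85×10⁻¹² × 5.56×10⁻⁵ / 2.92×10⁻⁵ = 5.73×10⁻¹¹ F.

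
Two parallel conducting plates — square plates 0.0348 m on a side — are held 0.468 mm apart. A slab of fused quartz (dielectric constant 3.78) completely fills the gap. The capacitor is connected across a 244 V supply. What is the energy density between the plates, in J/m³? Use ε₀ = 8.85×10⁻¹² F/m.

E = V/d = 244 / 4.68×10⁻⁴ = 5.21×10⁵ V/m.
u = ½κε₀E² = ½ × 3.78 × 8.85×10⁻¹² × (5.21×10⁵)² = 4.55 J/m³.

u ≈ 4.55 J/m³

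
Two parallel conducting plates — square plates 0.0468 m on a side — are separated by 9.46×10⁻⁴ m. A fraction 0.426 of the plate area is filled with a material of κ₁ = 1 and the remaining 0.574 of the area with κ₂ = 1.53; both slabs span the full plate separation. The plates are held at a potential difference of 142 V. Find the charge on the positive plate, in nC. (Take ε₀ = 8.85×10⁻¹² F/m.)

A = (0.0468 m)² = 2.19×10⁻³ m².
Side-by-side slabs ⇒ two capacitors in parallel, each spanning the full gap.
C₁ = κ₁ε₀A₁/d = 1.00 × 8.85×10⁻¹² × 9.33×10⁻⁴ / 9.46×10⁻⁴ = 8.73×10⁻¹² F.
C₂ = κ₂ε₀A₂/d = 1.53 × 8.85×10⁻¹² × 1.26×10⁻³ / 9.46×10⁻⁴ = 1.80×10⁻¹¹ F.
C = C₁ + C₂ = 2.67×10⁻¹¹ F.
Q = CV = 2.67×10⁻¹¹ × 142 = 3.79×10⁻⁹ C.

Q ≈ 3.79 nC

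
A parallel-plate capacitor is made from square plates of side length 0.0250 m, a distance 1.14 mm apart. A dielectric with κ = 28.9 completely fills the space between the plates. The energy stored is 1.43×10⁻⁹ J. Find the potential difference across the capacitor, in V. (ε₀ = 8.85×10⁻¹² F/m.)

V ≈ 4.52 V

A = (0.0250 m)² = 6.25×10⁻⁴ m².
C = κε₀A/d = 28.9 × 8.85×10⁻¹² × 6.25×10⁻⁴ / 1.14×10⁻³ = 1.40×10⁻¹⁰ F.
V = √(2U/C) = √(2 × 1.43×10⁻⁹ / 1.40×10⁻¹⁰) = 4.52 V.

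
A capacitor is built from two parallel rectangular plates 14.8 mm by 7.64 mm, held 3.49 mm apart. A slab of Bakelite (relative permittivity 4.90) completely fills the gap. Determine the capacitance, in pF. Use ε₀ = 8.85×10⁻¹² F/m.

A = 14.8 × 7.64 mm² = 1.13×10⁻⁴ m².
C = κε₀A/d = 4.90 × 8.85×10⁻¹² × 1.13×10⁻⁴ / 3.49×10⁻³ = 1.40×10⁻¹² F.

C ≈ 1.40 pF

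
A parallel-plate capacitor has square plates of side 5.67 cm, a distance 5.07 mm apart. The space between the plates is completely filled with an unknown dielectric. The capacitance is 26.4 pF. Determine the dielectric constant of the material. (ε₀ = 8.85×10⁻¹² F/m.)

A = (5.67 cm)² = 3.21×10⁻³ m².
κ = Cd/(ε₀A) = 2.64×10⁻¹¹ × 5.07×10⁻³ / (8.85×10⁻¹² × 3.21×10⁻³) = 4.70.

κ ≈ 4.70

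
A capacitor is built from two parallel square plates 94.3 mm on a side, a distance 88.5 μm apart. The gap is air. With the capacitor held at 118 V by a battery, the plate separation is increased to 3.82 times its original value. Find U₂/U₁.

Battery connected ⇒ V is held fixed.
C₂ = 0.262 C₁ and U = ½CV², so U₂/U₁ = C₂/C₁ = 0.262.

U₂/U₁ ≈ 0.262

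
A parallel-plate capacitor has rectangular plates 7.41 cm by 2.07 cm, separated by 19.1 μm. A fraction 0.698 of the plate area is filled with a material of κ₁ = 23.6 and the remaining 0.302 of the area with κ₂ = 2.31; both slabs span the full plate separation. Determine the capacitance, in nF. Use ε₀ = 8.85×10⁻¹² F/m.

C ≈ 12.2 nF

A = 7.41 × 2.07 cm² = 1.53×10⁻³ m².
Side-by-side slabs ⇒ two capacitors in parallel, each spanning the full gap.
C₁ = κ₁ε₀A₁/d = 23.6 × 8.85×10⁻¹² × 1.07×10⁻³ / 1.91×10⁻⁵ = 1.17×10⁻⁸ F.
C₂ = κ₂ε₀A₂/d = 2.31 × 8.85×10⁻¹² × 4.63×10⁻⁴ / 1.91×10⁻⁵ = 4.96×10⁻¹⁰ F.
C = C₁ + C₂ = 1.22×10⁻⁸ F.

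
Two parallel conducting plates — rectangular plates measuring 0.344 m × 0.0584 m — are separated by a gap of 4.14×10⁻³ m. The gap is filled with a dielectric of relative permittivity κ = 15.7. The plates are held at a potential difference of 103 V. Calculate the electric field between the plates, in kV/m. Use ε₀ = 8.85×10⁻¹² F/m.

E = V/d = 103 / 4.14×10⁻³ = 2.49×10⁴ V/m.

24.9 kV/m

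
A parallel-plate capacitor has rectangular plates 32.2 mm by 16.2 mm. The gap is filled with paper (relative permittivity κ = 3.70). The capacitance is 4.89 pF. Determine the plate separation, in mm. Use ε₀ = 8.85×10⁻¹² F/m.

d ≈ 3.49 mm

A = 32.2 × 16.2 mm² = 5.22×10⁻⁴ m².
d = κε₀A/C = 3.70 × 8.85×10⁻¹² × 5.22×10⁻⁴ / 4.89×10⁻¹² = 3.49×10⁻³ m.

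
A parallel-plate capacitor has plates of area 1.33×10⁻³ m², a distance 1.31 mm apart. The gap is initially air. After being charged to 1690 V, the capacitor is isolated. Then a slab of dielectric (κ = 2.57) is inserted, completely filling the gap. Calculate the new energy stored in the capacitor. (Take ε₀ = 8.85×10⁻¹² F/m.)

U ≈ 4.99 μJ

Initially C₁ = ε₀A/d = 8.85×10⁻¹² × 1.33×10⁻³ / 1.31×10⁻³ = 8.99×10⁻¹² F.
U₁ = 1.28×10⁻⁵ J.
Isolated ⇒ Q is held fixed. C₂ = 2.57 C₁ and U = Q²/(2C), so U₂/U₁ = C₁/C₂ = 0.389.
U₂ = 0.389 × 1.28×10⁻⁵ = 4.99×10⁻⁶ J.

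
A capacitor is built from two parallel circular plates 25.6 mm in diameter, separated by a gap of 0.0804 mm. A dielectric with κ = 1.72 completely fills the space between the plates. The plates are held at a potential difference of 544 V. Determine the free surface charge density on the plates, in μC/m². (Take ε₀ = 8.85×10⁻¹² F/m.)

103 μC/m²

A = π(25.6/2 mm)² = 5.15×10⁻⁴ m².
C = κε₀A/d = 1.72 × 8.85×10⁻¹² × 5.15×10⁻⁴ / 8.04×10⁻⁵ = 9.75×10⁻¹¹ F.
σ = Q/A = CV/A = 9.75×10⁻¹¹ × 544 / 5.15×10⁻⁴ = 1.03×10⁻⁴ C/m².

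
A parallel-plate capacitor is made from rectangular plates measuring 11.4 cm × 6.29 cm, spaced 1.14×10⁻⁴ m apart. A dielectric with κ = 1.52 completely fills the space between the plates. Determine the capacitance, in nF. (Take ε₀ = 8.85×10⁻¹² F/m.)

A = 11.4 × 6.29 cm² = 7.17×10⁻³ m².
C = κε₀A/d = 1.52 × 8.85×10⁻¹² × 7.17×10⁻³ / 1.14×10⁻⁴ = 8.46×10⁻¹⁰ F.

C ≈ 0.846 nF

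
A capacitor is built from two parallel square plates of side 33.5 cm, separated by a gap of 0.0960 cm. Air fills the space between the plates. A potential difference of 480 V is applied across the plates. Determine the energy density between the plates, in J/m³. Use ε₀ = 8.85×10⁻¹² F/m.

E = V/d = 480 / 9.60×10⁻⁴ = 5.00×10⁵ V/m.
u = ½ε₀E² = ½ × 8.85×10⁻¹² × (5.00×10⁵)² = 1.11 J/m³.

1.11 J/m³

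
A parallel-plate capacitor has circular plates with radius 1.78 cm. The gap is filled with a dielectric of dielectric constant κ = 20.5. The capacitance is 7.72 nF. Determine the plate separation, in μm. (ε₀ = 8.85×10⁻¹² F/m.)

d ≈ 23.4 μm

A = π(1.78 cm)² = 9.95×10⁻⁴ m².
d = κε₀A/C = 20.5 × 8.85×10⁻¹² × 9.95×10⁻⁴ / 7.72×10⁻⁹ = 2.34×10⁻⁵ m.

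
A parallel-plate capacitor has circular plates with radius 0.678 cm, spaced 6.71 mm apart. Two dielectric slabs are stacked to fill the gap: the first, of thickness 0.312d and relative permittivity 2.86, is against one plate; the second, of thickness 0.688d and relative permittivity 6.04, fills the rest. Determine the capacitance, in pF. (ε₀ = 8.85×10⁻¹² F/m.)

0.854 pF

A = π(0.678 cm)² = 1.44×10⁻⁴ m².
Stacked slabs ⇒ two capacitors in series, each with the full plate area.
C₁ = κ₁ε₀A/d₁ = 2.86 × 8.85×10⁻¹² × 1.44×10⁻⁴ / 2.09×10⁻³ = 1.75×10⁻¹² F.
C₂ = κ₂ε₀A/d₂ = 6.04 × 8.85×10⁻¹² × 1.44×10⁻⁴ / 4.62×10⁻³ = 1.67×10⁻¹² F.
C = (1/C₁ + 1/C₂)⁻¹ = 8.54×10⁻¹³ F.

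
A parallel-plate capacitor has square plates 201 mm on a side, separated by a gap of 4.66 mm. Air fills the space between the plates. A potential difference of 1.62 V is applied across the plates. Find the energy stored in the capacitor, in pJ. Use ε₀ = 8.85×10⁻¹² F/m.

U ≈ 101 pJ

A = (201 mm)² = 4.04×10⁻² m².
C = ε₀A/d = 8.85×10⁻¹² × 4.04×10⁻² / 4.66×10⁻³ = 7.67×10⁻¹¹ F.
U = ½CV² = ½ × 7.67×10⁻¹¹ × (1.62)² = 1.01×10⁻¹⁰ J.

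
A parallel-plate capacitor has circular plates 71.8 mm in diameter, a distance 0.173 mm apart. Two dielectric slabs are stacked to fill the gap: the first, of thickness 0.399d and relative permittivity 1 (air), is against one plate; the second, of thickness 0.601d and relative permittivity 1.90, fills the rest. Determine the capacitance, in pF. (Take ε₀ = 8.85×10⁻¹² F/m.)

A = π(71.8/2 mm)² = 4.05×10⁻³ m².
Stacked slabs ⇒ two capacitors in series, each with the full plate area.
C₁ = κ₁ε₀A/d₁ = 1.00 × 8.85×10⁻¹² × 4.05×10⁻³ / 6.90×10⁻⁵ = 5.19×10⁻¹⁰ F.
C₂ = κ₂ε₀A/d₂ = 1.90 × 8.85×10⁻¹² × 4.05×10⁻³ / 1.04×10⁻⁴ = 6.55×10⁻¹⁰ F.
C = (1/C₁ + 1/C₂)⁻¹ = 2.90×10⁻¹⁰ F.

290 pF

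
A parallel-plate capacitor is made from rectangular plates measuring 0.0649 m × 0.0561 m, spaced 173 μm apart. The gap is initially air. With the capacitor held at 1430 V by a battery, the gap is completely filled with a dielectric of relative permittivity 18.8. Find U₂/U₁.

Battery connected ⇒ V is held fixed.
C₂ = 18.8 C₁ and U = ½CV², so U₂/U₁ = C₂/C₁ = 18.8.

U₂/U₁ ≈ 18.8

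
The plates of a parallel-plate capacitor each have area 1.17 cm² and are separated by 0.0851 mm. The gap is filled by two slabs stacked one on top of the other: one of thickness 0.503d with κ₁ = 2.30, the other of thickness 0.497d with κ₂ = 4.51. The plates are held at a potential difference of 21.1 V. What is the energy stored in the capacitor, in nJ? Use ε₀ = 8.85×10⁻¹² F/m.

A = 1.17 cm² = 1.17×10⁻⁴ m².
Stacked slabs ⇒ two capacitors in series, each with the full plate area.
C₁ = κ₁ε₀A/d₁ = 2.30 × 8.85×10⁻¹² × 1.17×10⁻⁴ / 4.28×10⁻⁵ = 5.56×10⁻¹¹ F.
C₂ = κ₂ε₀A/d₂ = 4.51 × 8.85×10⁻¹² × 1.17×10⁻⁴ / 4.23×10⁻⁵ = 1.10×10⁻¹⁰ F.
C = (1/C₁ + 1/C₂)⁻¹ = 3.70×10⁻¹¹ F.
U = ½CV² = ½ × 3.70×10⁻¹¹ × (21.1)² = 8.24×10⁻⁹ J.

8.24 nJ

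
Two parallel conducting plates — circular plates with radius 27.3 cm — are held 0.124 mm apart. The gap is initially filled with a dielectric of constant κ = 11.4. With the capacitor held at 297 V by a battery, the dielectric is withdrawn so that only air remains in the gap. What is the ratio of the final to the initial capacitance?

0.0877

C = κε₀A/d scales with κ, so C₂/C₁ = 1/κ = 1/11.4 = 0.0877.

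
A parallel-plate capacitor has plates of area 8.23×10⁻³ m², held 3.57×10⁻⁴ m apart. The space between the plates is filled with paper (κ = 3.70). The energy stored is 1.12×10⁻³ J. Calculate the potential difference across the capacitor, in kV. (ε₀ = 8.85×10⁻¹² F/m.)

C = κε₀A/d = 3.70 × 8.85×10⁻¹² × 8.23×10⁻³ / 3.57×10⁻⁴ = 7.55×10⁻¹⁰ F.
V = √(2U/C) = √(2 × 1.12×10⁻³ / 7.55×10⁻¹⁰) = 1.72×10³ V.

V ≈ 1.72 kV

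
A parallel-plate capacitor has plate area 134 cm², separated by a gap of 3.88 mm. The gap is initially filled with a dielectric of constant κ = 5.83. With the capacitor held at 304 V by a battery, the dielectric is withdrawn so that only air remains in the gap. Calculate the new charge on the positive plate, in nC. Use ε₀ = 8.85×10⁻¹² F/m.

A = 134 cm² = 1.34×10⁻² m².
Initially C₁ = κε₀A/d = 5.83 × 8.85×10⁻¹² × 1.34×10⁻² / 3.88×10⁻³ = 1.78×10⁻¹⁰ F.
Q₁ = 5.42×10⁻⁸ C.
Battery connected ⇒ V is held fixed. C₂ = 0.172 C₁ and Q = CV, so Q₂/Q₁ = C₂/C₁ = 0.172.
Q₂ = 0.172 × 5.42×10⁻⁸ = 9.29×10⁻⁹ C.

9.29 nC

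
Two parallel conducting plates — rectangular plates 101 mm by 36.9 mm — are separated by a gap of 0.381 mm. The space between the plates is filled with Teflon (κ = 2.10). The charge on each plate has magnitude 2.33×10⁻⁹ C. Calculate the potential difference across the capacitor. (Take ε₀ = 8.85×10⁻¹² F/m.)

A = 101 × 36.9 mm² = 3.73×10⁻³ m².
C = κε₀A/d = 2.10 × 8.85×10⁻¹² × 3.73×10⁻³ / 3.81×10⁻⁴ = 1.82×10⁻¹⁰ F.
V = Q/C = 2.33×10⁻⁹ / 1.82×10⁻¹⁰ = 12.8 V.

12.8 V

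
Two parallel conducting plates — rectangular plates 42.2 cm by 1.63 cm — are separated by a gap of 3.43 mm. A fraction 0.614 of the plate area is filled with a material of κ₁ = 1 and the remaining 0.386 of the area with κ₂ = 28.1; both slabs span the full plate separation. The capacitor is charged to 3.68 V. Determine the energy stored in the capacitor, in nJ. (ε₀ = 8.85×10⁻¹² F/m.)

U ≈ 1.38 nJ

A = 42.2 × 1.63 cm² = 6.88×10⁻³ m².
Side-by-side slabs ⇒ two capacitors in parallel, each spanning the full gap.
C₁ = κ₁ε₀A₁/d = 1.00 × 8.85×10⁻¹² × 4.22×10⁻³ / 3.43×10⁻³ = 1.09×10⁻¹¹ F.
C₂ = κ₂ε₀A₂/d = 28.1 × 8.85×10⁻¹² × 2.66×10⁻³ / 3.43×10⁻³ = 1.93×10⁻¹⁰ F.
C = C₁ + C₂ = 2.03×10⁻¹⁰ F.
U = ½CV² = ½ × 2.03×10⁻¹⁰ × (3.68)² = 1.38×10⁻⁹ J.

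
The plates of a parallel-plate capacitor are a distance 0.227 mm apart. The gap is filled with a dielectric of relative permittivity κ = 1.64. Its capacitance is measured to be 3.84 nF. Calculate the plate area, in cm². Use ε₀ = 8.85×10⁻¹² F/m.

A = Cd/(κε₀) = 3.84×10⁻⁹ × 2.27×10⁻⁴ / (1.64 × 8.85×10⁻¹²) = 6.01×10⁻² m².

A ≈ 601 cm²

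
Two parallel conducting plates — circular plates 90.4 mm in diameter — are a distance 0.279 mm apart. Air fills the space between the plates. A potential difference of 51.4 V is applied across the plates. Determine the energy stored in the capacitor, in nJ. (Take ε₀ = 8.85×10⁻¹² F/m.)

A = π(90.4/2 mm)² = 6.42×10⁻³ m².
C = ε₀A/d = 8.85×10⁻¹² × 6.42×10⁻³ / 2.79×10⁻⁴ = 2.04×10⁻¹⁰ F.
U = ½CV² = ½ × 2.04×10⁻¹⁰ × (51.4)² = 2.69×10⁻⁷ J.

269 nJ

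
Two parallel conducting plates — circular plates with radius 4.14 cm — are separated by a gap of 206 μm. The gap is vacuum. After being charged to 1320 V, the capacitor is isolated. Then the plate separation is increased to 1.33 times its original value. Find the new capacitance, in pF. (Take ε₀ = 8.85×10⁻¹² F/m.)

174 pF

A = π(4.14 cm)² = 5.38×10⁻³ m².
Initially C₁ = ε₀A/d = 8.85×10⁻¹² × 5.38×10⁻³ / 2.06×10⁻⁴ = 2.31×10⁻¹⁰ F.
C = ε₀A/d scales as 1/d, so C₂/C₁ = d₁/d₂ = 1/1.33 = 0.752.
C₂ = 0.752 × 2.31×10⁻¹⁰ = 1.74×10⁻¹⁰ F.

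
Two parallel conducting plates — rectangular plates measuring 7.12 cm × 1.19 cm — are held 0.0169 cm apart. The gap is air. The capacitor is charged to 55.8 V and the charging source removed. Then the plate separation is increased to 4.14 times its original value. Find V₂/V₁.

V₂/V₁ ≈ 4.14

Isolated ⇒ Q is held fixed.
C₂ = 0.242 C₁ and V = Q/C, so V₂/V₁ = C₁/C₂ = 4.14.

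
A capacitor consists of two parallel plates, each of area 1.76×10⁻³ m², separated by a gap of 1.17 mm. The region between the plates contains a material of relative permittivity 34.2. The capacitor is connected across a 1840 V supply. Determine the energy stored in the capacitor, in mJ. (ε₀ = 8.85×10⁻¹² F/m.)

0.771 mJ

C = κε₀A/d = 34.2 × 8.85×10⁻¹² × 1.76×10⁻³ / 1.17×10⁻³ = 4.55×10⁻¹⁰ F.
U = ½CV² = ½ × 4.55×10⁻¹⁰ × (1840)² = 7.71×10⁻⁴ J.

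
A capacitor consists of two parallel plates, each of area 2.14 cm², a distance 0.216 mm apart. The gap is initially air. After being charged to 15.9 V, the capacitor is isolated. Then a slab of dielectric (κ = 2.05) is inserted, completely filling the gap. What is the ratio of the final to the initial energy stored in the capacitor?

Isolated ⇒ Q is held fixed.
C₂ = 2.05 C₁ and U = Q²/(2C), so U₂/U₁ = C₁/C₂ = 0.488.

U₂/U₁ ≈ 0.488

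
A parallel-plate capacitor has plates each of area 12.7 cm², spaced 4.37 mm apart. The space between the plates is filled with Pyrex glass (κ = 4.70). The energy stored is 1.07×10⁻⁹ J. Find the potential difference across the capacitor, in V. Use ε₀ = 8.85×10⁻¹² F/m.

13.3 V

A = 12.7 cm² = 1.27×10⁻³ m².
C = κε₀A/d = 4.70 × 8.85×10⁻¹² × 1.27×10⁻³ / 4.37×10⁻³ = 1.21×10⁻¹¹ F.
V = √(2U/C) = √(2 × 1.07×10⁻⁹ / 1.21×10⁻¹¹) = 13.3 V.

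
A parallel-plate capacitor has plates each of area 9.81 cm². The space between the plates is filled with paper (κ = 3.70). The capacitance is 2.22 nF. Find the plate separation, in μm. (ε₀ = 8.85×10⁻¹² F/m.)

A = 9.81 cm² = 9.81×10⁻⁴ m².
d = κε₀A/C = 3.70 × 8.85×10⁻¹² × 9.81×10⁻⁴ / 2.22×10⁻⁹ = 1.45×10⁻⁵ m.

d ≈ 14.5 μm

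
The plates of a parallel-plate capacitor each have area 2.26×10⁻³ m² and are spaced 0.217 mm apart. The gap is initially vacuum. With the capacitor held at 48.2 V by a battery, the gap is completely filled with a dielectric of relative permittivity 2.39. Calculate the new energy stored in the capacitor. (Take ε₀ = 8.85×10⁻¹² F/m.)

Initially C₁ = ε₀A/d = 8.85×10⁻¹² × 2.26×10⁻³ / 2.17×10⁻⁴ = 9.22×10⁻¹¹ F.
U₁ = 1.07×10⁻⁷ J.
Battery connected ⇒ V is held fixed. C₂ = 2.39 C₁ and U = ½CV², so U₂/U₁ = C₂/C₁ = 2.39.
U₂ = 2.39 × 1.07×10⁻⁷ = 2.56×10⁻⁷ J.

U ≈ 256 nJ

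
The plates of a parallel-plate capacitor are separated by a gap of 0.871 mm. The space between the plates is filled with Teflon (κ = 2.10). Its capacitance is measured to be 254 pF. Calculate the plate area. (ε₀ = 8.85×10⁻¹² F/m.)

A ≈ 119 cm²

A = Cd/(κε₀) = 2.54×10⁻¹⁰ × 8.71×10⁻⁴ / (2.10 × 8.85×10⁻¹²) = 1.19×10⁻² m².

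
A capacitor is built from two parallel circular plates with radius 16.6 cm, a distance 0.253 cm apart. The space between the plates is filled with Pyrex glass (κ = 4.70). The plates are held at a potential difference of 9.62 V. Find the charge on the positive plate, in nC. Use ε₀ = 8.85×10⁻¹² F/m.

A = π(16.6 cm)² = 8.66×10⁻² m².
C = κε₀A/d = 4.70 × 8.85×10⁻¹² × 8.66×10⁻² / 2.53×10⁻³ = 1.42×10⁻⁹ F.
Q = CV = 1.42×10⁻⁹ × 9.62 = 1.37×10⁻⁸ C.

13.7 nC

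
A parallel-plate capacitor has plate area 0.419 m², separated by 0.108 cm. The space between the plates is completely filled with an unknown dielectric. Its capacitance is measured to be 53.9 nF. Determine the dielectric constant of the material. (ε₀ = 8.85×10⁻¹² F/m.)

15.7

κ = Cd/(ε₀A) = 5.39×10⁻⁸ × 1.08×10⁻³ / (8.85×10⁻¹² × 0.419) = 15.7.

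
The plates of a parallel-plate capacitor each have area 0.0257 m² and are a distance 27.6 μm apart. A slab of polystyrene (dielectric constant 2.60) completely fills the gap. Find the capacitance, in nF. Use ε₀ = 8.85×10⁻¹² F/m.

21.4 nF

C = κε₀A/d = 2.60 × 8.85×10⁻¹² × 2.57×10⁻² / 2.76×10⁻⁵ = 2.14×10⁻⁸ F.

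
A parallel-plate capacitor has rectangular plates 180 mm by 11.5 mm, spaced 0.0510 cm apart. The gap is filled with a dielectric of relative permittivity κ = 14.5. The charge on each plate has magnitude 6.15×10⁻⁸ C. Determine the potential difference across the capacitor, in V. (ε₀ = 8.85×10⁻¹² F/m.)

V ≈ 118 V

A = 180 × 11.5 mm² = 2.07×10⁻³ m².
C = κε₀A/d = 14.5 × 8.85×10⁻¹² × 2.07×10⁻³ / 5.10×10⁻⁴ = 5.21×10⁻¹⁰ F.
V = Q/C = 6.15×10⁻⁸ / 5.21×10⁻¹⁰ = 1.18×10² V.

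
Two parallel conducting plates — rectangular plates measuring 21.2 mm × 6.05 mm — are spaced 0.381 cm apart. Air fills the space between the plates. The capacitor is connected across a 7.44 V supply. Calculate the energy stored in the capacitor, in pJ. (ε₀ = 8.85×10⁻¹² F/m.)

A = 21.2 × 6.05 mm² = 1.28×10⁻⁴ m².
C = ε₀A/d = 8.85×10⁻¹² × 1.28×10⁻⁴ / 3.81×10⁻³ = 2.98×10⁻¹³ F.
U = ½CV² = ½ × 2.98×10⁻¹³ × (7.44)² = 8.25×10⁻¹² J.

U ≈ 8.25 pJ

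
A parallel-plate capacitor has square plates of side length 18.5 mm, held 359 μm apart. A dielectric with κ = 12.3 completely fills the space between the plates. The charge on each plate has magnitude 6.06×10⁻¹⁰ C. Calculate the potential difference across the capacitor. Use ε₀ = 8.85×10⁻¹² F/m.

A = (18.5 mm)² = 3.42×10⁻⁴ m².
C = κε₀A/d = 12.3 × 8.85×10⁻¹² × 3.42×10⁻⁴ / 3.59×10⁻⁴ = 1.04×10⁻¹⁰ F.
V = Q/C = 6.06×10⁻¹⁰ / 1.04×10⁻¹⁰ = 5.84 V.

V ≈ 5.84 V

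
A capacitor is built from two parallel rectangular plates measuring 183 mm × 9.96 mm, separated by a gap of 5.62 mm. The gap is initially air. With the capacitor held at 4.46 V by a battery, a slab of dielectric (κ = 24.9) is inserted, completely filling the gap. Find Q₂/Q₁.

Battery connected ⇒ V is held fixed.
C₂ = 24.9 C₁ and Q = CV, so Q₂/Q₁ = C₂/C₁ = 24.9.

Q₂/Q₁ ≈ 24.9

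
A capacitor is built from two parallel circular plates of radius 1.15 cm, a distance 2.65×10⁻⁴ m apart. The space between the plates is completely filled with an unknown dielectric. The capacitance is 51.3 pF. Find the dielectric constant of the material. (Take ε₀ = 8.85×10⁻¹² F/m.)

A = π(1.15 cm)² = 4.15×10⁻⁴ m².
κ = Cd/(ε₀A) = 5.13×10⁻¹¹ × 2.65×10⁻⁴ / (8.85×10⁻¹² × 4.15×10⁻⁴) = 3.70.

κ ≈ 3.70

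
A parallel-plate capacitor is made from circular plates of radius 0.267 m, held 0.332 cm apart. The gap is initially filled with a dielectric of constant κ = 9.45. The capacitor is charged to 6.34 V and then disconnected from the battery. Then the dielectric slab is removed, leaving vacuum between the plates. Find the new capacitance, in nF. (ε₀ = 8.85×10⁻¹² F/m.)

0.597 nF

A = π(0.267 m)² = 0.224 m².
Initially C₁ = κε₀A/d = 9.45 × 8.85×10⁻¹² × 0.224 / 3.32×10⁻³ = 5.64×10⁻⁹ F.
C = κε₀A/d scales with κ, so C₂/C₁ = 1/κ = 1/9.45 = 0.106.
C₂ = 0.106 × 5.64×10⁻⁹ = 5.97×10⁻¹⁰ F.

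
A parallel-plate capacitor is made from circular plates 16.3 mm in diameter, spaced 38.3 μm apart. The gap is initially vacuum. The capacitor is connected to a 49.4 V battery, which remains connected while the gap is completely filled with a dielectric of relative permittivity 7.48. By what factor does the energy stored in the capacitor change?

U₂/U₁ ≈ 7.48

Battery connected ⇒ V is held fixed.
C₂ = 7.48 C₁ and U = ½CV², so U₂/U₁ = C₂/C₁ = 7.48.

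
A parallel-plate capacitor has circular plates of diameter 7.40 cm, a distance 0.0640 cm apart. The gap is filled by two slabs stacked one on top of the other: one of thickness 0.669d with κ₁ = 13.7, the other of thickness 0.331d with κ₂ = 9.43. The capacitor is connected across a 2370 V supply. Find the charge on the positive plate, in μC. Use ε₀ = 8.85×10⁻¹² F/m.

1.68 μC

A = π(7.40/2 cm)² = 4.30×10⁻³ m².
Stacked slabs ⇒ two capacitors in series, each with the full plate area.
C₁ = κ₁ε₀A/d₁ = 13.7 × 8.85×10⁻¹² × 4.30×10⁻³ / 4.28×10⁻⁴ = 1.22×10⁻⁹ F.
C₂ = κ₂ε₀A/d₂ = 9.43 × 8.85×10⁻¹² × 4.30×10⁻³ / 2.12×10⁻⁴ = 1.69×10⁻⁹ F.
C = (1/C₁ + 1/C₂)⁻¹ = 7.09×10⁻¹⁰ F.
Q = CV = 7.09×10⁻¹⁰ × 2370 = 1.68×10⁻⁶ C.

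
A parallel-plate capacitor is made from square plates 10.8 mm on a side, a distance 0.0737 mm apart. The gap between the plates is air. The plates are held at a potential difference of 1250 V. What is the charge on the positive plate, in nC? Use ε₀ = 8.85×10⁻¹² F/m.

Q ≈ 17.5 nC

A = (10.8 mm)² = 1.17×10⁻⁴ m².
C = ε₀A/d = 8.85×10⁻¹² × 1.17×10⁻⁴ / 7.37×10⁻⁵ = 1.40×10⁻¹¹ F.
Q = CV = 1.40×10⁻¹¹ × 1250 = 1.75×10⁻⁸ C.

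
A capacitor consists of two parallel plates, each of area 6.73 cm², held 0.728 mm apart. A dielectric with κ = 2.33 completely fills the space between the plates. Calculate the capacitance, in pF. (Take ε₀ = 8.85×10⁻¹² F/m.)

19.1 pF

A = 6.73 cm² = 6.73×10⁻⁴ m².
C = κε₀A/d = 2.33 × 8.85×10⁻¹² × 6.73×10⁻⁴ / 7.28×10⁻⁴ = 1.91×10⁻¹¹ F.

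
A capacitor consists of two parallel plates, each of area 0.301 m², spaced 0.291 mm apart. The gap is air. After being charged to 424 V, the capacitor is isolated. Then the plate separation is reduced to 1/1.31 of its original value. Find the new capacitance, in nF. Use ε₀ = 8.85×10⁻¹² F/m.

Initially C₁ = ε₀A/d = 8.85×10⁻¹² × 0.301 / 2.91×10⁻⁴ = 9.15×10⁻⁹ F.
C = ε₀A/d scales as 1/d, so C₂/C₁ = d₁/d₂ = 1.31.
C₂ = 1.31 × 9.15×10⁻⁹ = 1.20×10⁻⁸ F.

12.0 nF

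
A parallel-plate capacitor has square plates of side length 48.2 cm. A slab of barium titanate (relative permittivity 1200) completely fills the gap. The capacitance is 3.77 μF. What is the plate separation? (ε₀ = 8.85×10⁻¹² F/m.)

A = (48.2 cm)² = 0.232 m².
d = κε₀A/C = 1200 × 8.85×10⁻¹² × 0.232 / 3.77×10⁻⁶ = 6.54×10⁻⁴ m.

d ≈ 0.654 mm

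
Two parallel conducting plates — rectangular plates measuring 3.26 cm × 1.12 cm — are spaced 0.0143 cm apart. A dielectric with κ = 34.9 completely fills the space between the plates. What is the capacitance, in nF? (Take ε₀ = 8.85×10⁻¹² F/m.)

C ≈ 0.789 nF

A = 3.26 × 1.12 cm² = 3.65×10⁻⁴ m².
C = κε₀A/d = 34.9 × 8.85×10⁻¹² × 3.65×10⁻⁴ / 1.43×10⁻⁴ = 7.89×10⁻¹⁰ F.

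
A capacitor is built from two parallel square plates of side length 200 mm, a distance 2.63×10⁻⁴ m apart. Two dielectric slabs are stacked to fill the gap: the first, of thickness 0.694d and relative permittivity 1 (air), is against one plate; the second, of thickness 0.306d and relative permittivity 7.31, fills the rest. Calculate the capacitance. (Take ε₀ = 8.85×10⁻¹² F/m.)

C ≈ 1.83 nF

A = (200 mm)² = 4.00×10⁻² m².
Stacked slabs ⇒ two capacitors in series, each with the full plate area.
C₁ = κ₁ε₀A/d₁ = 1.00 × 8.85×10⁻¹² × 4.00×10⁻² / 1.83×10⁻⁴ = 1.94×10⁻⁹ F.
C₂ = κ₂ε₀A/d₂ = 7.31 × 8.85×10⁻¹² × 4.00×10⁻² / 8.05×10⁻⁵ = 3.22×10⁻⁸ F.
C = (1/C₁ + 1/C₂)⁻¹ = 1.83×10⁻⁹ F.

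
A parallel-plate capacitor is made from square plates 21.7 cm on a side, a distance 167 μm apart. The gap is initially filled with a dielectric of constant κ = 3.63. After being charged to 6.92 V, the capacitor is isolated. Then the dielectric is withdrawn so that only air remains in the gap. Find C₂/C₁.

C = κε₀A/d scales with κ, so C₂/C₁ = 1/κ = 1/3.63 = 0.275.

0.275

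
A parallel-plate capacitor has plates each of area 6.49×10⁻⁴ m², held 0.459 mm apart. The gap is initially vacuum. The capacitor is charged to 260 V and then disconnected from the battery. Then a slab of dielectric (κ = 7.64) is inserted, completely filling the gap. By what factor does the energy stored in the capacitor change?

0.131

Isolated ⇒ Q is held fixed.
C₂ = 7.64 C₁ and U = Q²/(2C), so U₂/U₁ = C₁/C₂ = 0.131.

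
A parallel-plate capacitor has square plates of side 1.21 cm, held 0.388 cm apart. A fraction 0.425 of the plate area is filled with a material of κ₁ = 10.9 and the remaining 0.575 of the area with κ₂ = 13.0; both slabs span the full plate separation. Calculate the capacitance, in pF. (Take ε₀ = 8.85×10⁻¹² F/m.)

A = (1.21 cm)² = 1.46×10⁻⁴ m².
Side-by-side slabs ⇒ two capacitors in parallel, each spanning the full gap.
C₁ = κ₁ε₀A₁/d = 10.9 × 8.85×10⁻¹² × 6.22×10⁻⁵ / 3.88×10⁻³ = 1.55×10⁻¹² F.
C₂ = κ₂ε₀A₂/d = 13.0 × 8.85×10⁻¹² × 8.42×10⁻⁵ / 3.88×10⁻³ = 2.50×10⁻¹² F.
C = C₁ + C₂ = 4.04×10⁻¹² F.

C ≈ 4.04 pF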